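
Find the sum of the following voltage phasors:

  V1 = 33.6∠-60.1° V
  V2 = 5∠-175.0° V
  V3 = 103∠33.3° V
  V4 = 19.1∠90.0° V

Step 1 — Convert each phasor to rectangular form:
  V1 = 33.6·(cos(-60.1°) + j·sin(-60.1°)) = 16.75 - j29.13 V
  V2 = 5·(cos(-175.0°) + j·sin(-175.0°)) = -4.981 - j0.4358 V
  V3 = 103·(cos(33.3°) + j·sin(33.3°)) = 86.09 + j56.55 V
  V4 = 19.1·(cos(90.0°) + j·sin(90.0°)) = 0 + j19.1 V
Step 2 — Sum components: V_total = 97.86 + j46.09 V.
Step 3 — Convert to polar: |V_total| = 108.2 V, ∠V_total = 25.2°.

V_total = 108.2∠25.2° V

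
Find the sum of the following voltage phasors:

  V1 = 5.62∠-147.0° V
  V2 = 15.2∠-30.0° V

Step 1 — Convert each phasor to rectangular form:
  V1 = 5.62·(cos(-147.0°) + j·sin(-147.0°)) = -4.713 - j3.061 V
  V2 = 15.2·(cos(-30.0°) + j·sin(-30.0°)) = 13.16 - j7.6 V
Step 2 — Sum components: V_total = 8.45 - j10.66 V.
Step 3 — Convert to polar: |V_total| = 13.6 V, ∠V_total = -51.6°.

V_total = 13.6∠-51.6° V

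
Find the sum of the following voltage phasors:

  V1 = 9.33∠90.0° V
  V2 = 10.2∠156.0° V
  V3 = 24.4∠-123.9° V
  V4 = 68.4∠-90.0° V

Step 1 — Convert each phasor to rectangular form:
  V1 = 9.33·(cos(90.0°) + j·sin(90.0°)) = 0 + j9.33 V
  V2 = 10.2·(cos(156.0°) + j·sin(156.0°)) = -9.318 + j4.149 V
  V3 = 24.4·(cos(-123.9°) + j·sin(-123.9°)) = -13.61 - j20.25 V
  V4 = 68.4·(cos(-90.0°) + j·sin(-90.0°)) = 0 - j68.4 V
Step 2 — Sum components: V_total = -22.93 - j75.17 V.
Step 3 — Convert to polar: |V_total| = 78.59 V, ∠V_total = -107.0°.

V_total = 78.59∠-107.0° V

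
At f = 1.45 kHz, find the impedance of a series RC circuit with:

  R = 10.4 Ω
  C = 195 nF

Step 1 — Angular frequency: ω = 2π·f = 2π·1450 = 9111 rad/s.
Step 2 — Component impedances:
  R: Z = R = 10.4 Ω
  C: Z = 1/(jωC) = -j/(ω·C) = 0 - j562.9 Ω
Step 3 — Series combination: Z_total = R + C = 10.4 - j562.9 Ω = 563∠-88.9° Ω.

Z = 10.4 - j562.9 Ω = 563∠-88.9° Ω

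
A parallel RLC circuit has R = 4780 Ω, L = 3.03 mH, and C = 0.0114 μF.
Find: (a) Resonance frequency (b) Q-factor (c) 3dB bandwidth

Step 1 — Resonance: ω₀ = 1/√(LC) = 1/√(0.00303·1.14e-08) = 1.701e+05 rad/s.
Step 2 — f₀ = ω₀/(2π) = 2.708e+04 Hz.
Step 3 — Parallel Q: Q = R/(ω₀L) = 4780/(1.701e+05·0.00303) = 9.272.
Step 4 — Bandwidth: Δω = ω₀/Q = 1.835e+04 rad/s; BW = Δω/(2π) = 2921 Hz.

(a) f₀ = 2.708e+04 Hz  (b) Q = 9.272  (c) BW = 2921 Hz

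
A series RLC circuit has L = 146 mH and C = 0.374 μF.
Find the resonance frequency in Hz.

Step 1 — Resonance condition Im(Z)=0 gives ω₀ = 1/√(LC).
Step 2 — ω₀ = 1/√(0.146·3.74e-07) = 4279 rad/s.
Step 3 — f₀ = ω₀/(2π) = 681.1 Hz.

f₀ = 681.1 Hz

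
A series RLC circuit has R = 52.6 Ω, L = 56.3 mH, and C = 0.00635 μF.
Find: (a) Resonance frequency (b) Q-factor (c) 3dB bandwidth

Step 1 — Resonance condition Im(Z)=0 gives ω₀ = 1/√(LC).
Step 2 — ω₀ = 1/√(0.0563·6.35e-09) = 5.289e+04 rad/s.
Step 3 — f₀ = ω₀/(2π) = 8417 Hz.
Step 4 — Series Q: Q = ω₀L/R = 5.289e+04·0.0563/52.6 = 56.61.
Step 5 — 3dB bandwidth: Δω = ω₀/Q = 934.3 rad/s; BW = Δω/(2π) = 148.7 Hz.

(a) f₀ = 8417 Hz  (b) Q = 56.61  (c) BW = 148.7 Hz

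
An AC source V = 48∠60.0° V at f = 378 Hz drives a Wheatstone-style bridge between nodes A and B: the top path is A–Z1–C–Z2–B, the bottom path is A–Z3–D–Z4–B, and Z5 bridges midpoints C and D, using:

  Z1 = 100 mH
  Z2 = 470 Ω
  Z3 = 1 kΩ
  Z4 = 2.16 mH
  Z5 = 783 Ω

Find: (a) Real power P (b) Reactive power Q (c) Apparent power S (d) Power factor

Step 1 — Angular frequency: ω = 2π·f = 2π·378 = 2375 rad/s.
Step 2 — Component impedances:
  Z1: Z = jωL = j·2375·0.1 = 0 + j237.5 Ω
  Z2: Z = R = 470 Ω
  Z3: Z = R = 1000 Ω
  Z4: Z = jωL = j·2375·0.00216 = 0 + j5.13 Ω
  Z5: Z = R = 783 Ω
Step 3 — Bridge requires nodal analysis (the Z5 bridge couples midpoints C and D, so the two paths cannot be reduced to a simple series/parallel combination). Setting node B to ground and injecting 1 A at node A, the 3-node admittance system at A, C, D solves to V_A = Z_AB = 251.8 + j138.7 Ω = 287.4∠28.9° Ω.
Step 4 — Source phasor: V = 48∠60.0° V = 24 + j41.57 V.
Step 5 — Current: I = V / Z = 0.1429 + j0.08638 A = 0.167∠31.1° A.
Step 6 — Complex power: S = V·I* = 7.021 + j3.868 VA.
Step 7 — Real power: P = Re(S) = 7.021 W.
Step 8 — Reactive power: Q = Im(S) = 3.868 VAR.
Step 9 — Apparent power: |S| = 8.015 VA.
Step 10 — Power factor: PF = P/|S| = 0.8759 (lagging).

(a) P = 7.021 W  (b) Q = 3.868 VAR  (c) S = 8.015 VA  (d) PF = 0.8759 (lagging)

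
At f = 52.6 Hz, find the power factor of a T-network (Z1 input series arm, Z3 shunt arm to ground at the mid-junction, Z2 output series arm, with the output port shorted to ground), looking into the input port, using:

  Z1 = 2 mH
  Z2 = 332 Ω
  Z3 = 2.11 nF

Step 1 — Angular frequency: ω = 2π·f = 2π·52.6 = 330.5 rad/s.
Step 2 — Component impedances:
  Z1: Z = jωL = j·330.5·0.002 = 0 + j0.661 Ω
  Z2: Z = R = 332 Ω
  Z3: Z = 1/(jωC) = -j/(ω·C) = 0 - j1.434e+06 Ω
Step 3 — With the output port shorted to ground, the output series arm Z2 runs from the junction to ground; the shunt arm Z3 also runs from the junction to ground. They appear in parallel: Z3 || Z2 = 332 - j0.07686 Ω.
Step 4 — Series with input arm Z1: Z_in = Z1 + (Z3 || Z2) = 332 + j0.5841 Ω = 332∠0.1° Ω.
Step 5 — Power factor: PF = cos(φ) = Re(Z)/|Z| = 332/332 = 1.
Step 6 — Type: Im(Z) = 0.5841 ⇒ lagging (phase φ = 0.1°).

PF = 1 (lagging, φ = 0.1°)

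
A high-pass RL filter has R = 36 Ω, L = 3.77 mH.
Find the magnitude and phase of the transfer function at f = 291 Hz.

Step 1 — Angular frequency: ω = 2π·291 = 1828 rad/s.
Step 2 — Transfer function: H(jω) = jωL/(R + jωL).
Step 3 — Numerator jωL = j·6.893; denominator R + jωL = 36 + j6.893.
Step 4 — H = 0.03537 + j0.1847.
Step 5 — Magnitude: |H| = 0.1881 (-14.5 dB); phase: φ = 79.2°.

|H| = 0.1881 (-14.5 dB), φ = 79.2°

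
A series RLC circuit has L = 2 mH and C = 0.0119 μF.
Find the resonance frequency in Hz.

Step 1 — Resonance condition Im(Z)=0 gives ω₀ = 1/√(LC).
Step 2 — ω₀ = 1/√(0.002·1.19e-08) = 2.05e+05 rad/s.
Step 3 — f₀ = ω₀/(2π) = 3.262e+04 Hz.

f₀ = 3.262e+04 Hz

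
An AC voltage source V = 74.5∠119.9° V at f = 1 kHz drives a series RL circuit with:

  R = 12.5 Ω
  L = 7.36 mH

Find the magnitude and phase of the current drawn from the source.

Step 1 — Angular frequency: ω = 2π·f = 2π·1000 = 6283 rad/s.
Step 2 — Component impedances:
  R: Z = R = 12.5 Ω
  L: Z = jωL = j·6283·0.00736 = 0 + j46.24 Ω
Step 3 — Series combination: Z_total = R + L = 12.5 + j46.24 Ω = 47.9∠74.9° Ω.
Step 4 — Source phasor: V = 74.5∠119.9° V = -37.14 + j64.58 V.
Step 5 — Ohm's law: I = V / Z_total = (-37.14 + j64.58) / (12.5 + j46.24) = 1.099 + j1.1 A.
Step 6 — Convert to polar: |I| = 1.555 A, ∠I = 45.0°.

I = 1.555∠45.0° A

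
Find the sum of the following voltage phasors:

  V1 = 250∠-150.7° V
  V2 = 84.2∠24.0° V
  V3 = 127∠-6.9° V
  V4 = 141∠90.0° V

Step 1 — Convert each phasor to rectangular form:
  V1 = 250·(cos(-150.7°) + j·sin(-150.7°)) = -218 - j122.3 V
  V2 = 84.2·(cos(24.0°) + j·sin(24.0°)) = 76.92 + j34.25 V
  V3 = 127·(cos(-6.9°) + j·sin(-6.9°)) = 126.1 - j15.26 V
  V4 = 141·(cos(90.0°) + j·sin(90.0°)) = 0 + j141 V
Step 2 — Sum components: V_total = -15.02 + j37.64 V.
Step 3 — Convert to polar: |V_total| = 40.53 V, ∠V_total = 111.7°.

V_total = 40.53∠111.7° V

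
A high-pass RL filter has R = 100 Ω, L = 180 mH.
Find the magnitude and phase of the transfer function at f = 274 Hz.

Step 1 — Angular frequency: ω = 2π·274 = 1722 rad/s.
Step 2 — Transfer function: H(jω) = jωL/(R + jωL).
Step 3 — Numerator jωL = j·309.9; denominator R + jωL = 100 + j309.9.
Step 4 — H = 0.9057 + j0.2923.
Step 5 — Magnitude: |H| = 0.9517 (-0.4 dB); phase: φ = 17.9°.

|H| = 0.9517 (-0.4 dB), φ = 17.9°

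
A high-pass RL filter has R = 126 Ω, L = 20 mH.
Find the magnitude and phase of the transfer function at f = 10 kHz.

Step 1 — Angular frequency: ω = 2π·1e+04 = 6.283e+04 rad/s.
Step 2 — Transfer function: H(jω) = jωL/(R + jωL).
Step 3 — Numerator jωL = j·1257; denominator R + jωL = 126 + j1257.
Step 4 — H = 0.99 + j0.09927.
Step 5 — Magnitude: |H| = 0.995 (-0.0 dB); phase: φ = 5.7°.

|H| = 0.995 (-0.0 dB), φ = 5.7°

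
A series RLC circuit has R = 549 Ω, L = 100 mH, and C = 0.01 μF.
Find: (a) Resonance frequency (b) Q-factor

Step 1 — Resonance condition Im(Z)=0 gives ω₀ = 1/√(LC).
Step 2 — ω₀ = 1/√(0.1·1e-08) = 3.162e+04 rad/s.
Step 3 — f₀ = ω₀/(2π) = 5033 Hz.
Step 4 — Series Q: Q = ω₀L/R = 3.162e+04·0.1/549 = 5.76.

(a) f₀ = 5033 Hz  (b) Q = 5.76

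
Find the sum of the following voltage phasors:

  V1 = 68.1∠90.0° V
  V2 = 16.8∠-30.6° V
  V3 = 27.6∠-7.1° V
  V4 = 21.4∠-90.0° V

Step 1 — Convert each phasor to rectangular form:
  V1 = 68.1·(cos(90.0°) + j·sin(90.0°)) = 0 + j68.1 V
  V2 = 16.8·(cos(-30.6°) + j·sin(-30.6°)) = 14.46 - j8.552 V
  V3 = 27.6·(cos(-7.1°) + j·sin(-7.1°)) = 27.39 - j3.411 V
  V4 = 21.4·(cos(-90.0°) + j·sin(-90.0°)) = 0 - j21.4 V
Step 2 — Sum components: V_total = 41.85 + j34.74 V.
Step 3 — Convert to polar: |V_total| = 54.39 V, ∠V_total = 39.7°.

V_total = 54.39∠39.7° V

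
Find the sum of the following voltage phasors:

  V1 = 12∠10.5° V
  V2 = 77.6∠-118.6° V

Step 1 — Convert each phasor to rectangular form:
  V1 = 12·(cos(10.5°) + j·sin(10.5°)) = 11.8 + j2.187 V
  V2 = 77.6·(cos(-118.6°) + j·sin(-118.6°)) = -37.15 - j68.13 V
Step 2 — Sum components: V_total = -25.35 - j65.94 V.
Step 3 — Convert to polar: |V_total| = 70.65 V, ∠V_total = -111.0°.

V_total = 70.65∠-111.0° V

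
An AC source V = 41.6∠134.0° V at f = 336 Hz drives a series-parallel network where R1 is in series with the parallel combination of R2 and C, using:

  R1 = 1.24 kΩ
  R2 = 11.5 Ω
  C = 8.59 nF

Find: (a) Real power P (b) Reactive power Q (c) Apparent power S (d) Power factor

Step 1 — Angular frequency: ω = 2π·f = 2π·336 = 2111 rad/s.
Step 2 — Component impedances:
  R1: Z = R = 1240 Ω
  R2: Z = R = 11.5 Ω
  C: Z = 1/(jωC) = -j/(ω·C) = 0 - j5.514e+04 Ω
Step 3 — Parallel branch: R2 || C = 1/(1/R2 + 1/C) = 11.5 - j0.002398 Ω.
Step 4 — Series with R1: Z_total = R1 + (R2 || C) = 1251 - j0.002398 Ω = 1251∠-0.0° Ω.
Step 5 — Source phasor: V = 41.6∠134.0° V = -28.9 + j29.92 V.
Step 6 — Current: I = V / Z = -0.02309 + j0.02391 A = 0.03324∠134.0° A.
Step 7 — Complex power: S = V·I* = 1.383 - j2.65e-06 VA.
Step 8 — Real power: P = Re(S) = 1.383 W.
Step 9 — Reactive power: Q = Im(S) = -2.65e-06 VAR.
Step 10 — Apparent power: |S| = 1.383 VA.
Step 11 — Power factor: PF = P/|S| = 1 (leading).

(a) P = 1.383 W  (b) Q = -2.65e-06 VAR  (c) S = 1.383 VA  (d) PF = 1 (leading)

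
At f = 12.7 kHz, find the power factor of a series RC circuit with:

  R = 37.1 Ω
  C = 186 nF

Step 1 — Angular frequency: ω = 2π·f = 2π·1.27e+04 = 7.98e+04 rad/s.
Step 2 — Component impedances:
  R: Z = R = 37.1 Ω
  C: Z = 1/(jωC) = -j/(ω·C) = 0 - j67.38 Ω
Step 3 — Series combination: Z_total = R + C = 37.1 - j67.38 Ω = 76.91∠-61.2° Ω.
Step 4 — Power factor: PF = cos(φ) = Re(Z)/|Z| = 37.1/76.91 = 0.4824.
Step 5 — Type: Im(Z) = -67.38 ⇒ leading (phase φ = -61.2°).

PF = 0.4824 (leading, φ = -61.2°)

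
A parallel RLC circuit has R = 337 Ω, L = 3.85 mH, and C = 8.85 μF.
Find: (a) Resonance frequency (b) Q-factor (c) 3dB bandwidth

Step 1 — Resonance: ω₀ = 1/√(LC) = 1/√(0.00385·8.85e-06) = 5417 rad/s.
Step 2 — f₀ = ω₀/(2π) = 862.2 Hz.
Step 3 — Parallel Q: Q = R/(ω₀L) = 337/(5417·0.00385) = 16.16.
Step 4 — Bandwidth: Δω = ω₀/Q = 335.3 rad/s; BW = Δω/(2π) = 53.36 Hz.

(a) f₀ = 862.2 Hz  (b) Q = 16.16  (c) BW = 53.36 Hz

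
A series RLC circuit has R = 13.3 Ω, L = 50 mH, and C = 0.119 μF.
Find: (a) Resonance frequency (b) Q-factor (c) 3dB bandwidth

Step 1 — Resonance condition Im(Z)=0 gives ω₀ = 1/√(LC).
Step 2 — ω₀ = 1/√(0.05·1.19e-07) = 1.296e+04 rad/s.
Step 3 — f₀ = ω₀/(2π) = 2063 Hz.
Step 4 — Series Q: Q = ω₀L/R = 1.296e+04·0.05/13.3 = 48.74.
Step 5 — 3dB bandwidth: Δω = ω₀/Q = 266 rad/s; BW = Δω/(2π) = 42.34 Hz.

(a) f₀ = 2063 Hz  (b) Q = 48.74  (c) BW = 42.34 Hz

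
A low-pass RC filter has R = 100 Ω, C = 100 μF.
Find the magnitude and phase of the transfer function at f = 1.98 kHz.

Step 1 — Angular frequency: ω = 2π·1980 = 1.244e+04 rad/s.
Step 2 — Transfer function: H(jω) = 1/(1 + jωRC).
Step 3 — Denominator: 1 + jωRC = 1 + j·1.244e+04·100·0.0001 = 1 + j124.4.
Step 4 — H = 6.461e-05 - j0.008038.
Step 5 — Magnitude: |H| = 0.008038 (-41.9 dB); phase: φ = -89.5°.

|H| = 0.008038 (-41.9 dB), φ = -89.5°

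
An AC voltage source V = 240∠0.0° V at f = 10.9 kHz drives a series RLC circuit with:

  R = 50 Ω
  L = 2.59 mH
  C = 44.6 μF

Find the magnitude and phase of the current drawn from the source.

Step 1 — Angular frequency: ω = 2π·f = 2π·1.09e+04 = 6.849e+04 rad/s.
Step 2 — Component impedances:
  R: Z = R = 50 Ω
  L: Z = jωL = j·6.849e+04·0.00259 = 0 + j177.4 Ω
  C: Z = 1/(jωC) = -j/(ω·C) = 0 - j0.3274 Ω
Step 3 — Series combination: Z_total = R + L + C = 50 + j177.1 Ω = 184∠74.2° Ω.
Step 4 — Source phasor: V = 240∠0.0° V = 240 V.
Step 5 — Ohm's law: I = V / Z_total = (240) / (50 + j177.1) = 0.3545 - j1.255 A.
Step 6 — Convert to polar: |I| = 1.305 A, ∠I = -74.2°.

I = 1.305∠-74.2° A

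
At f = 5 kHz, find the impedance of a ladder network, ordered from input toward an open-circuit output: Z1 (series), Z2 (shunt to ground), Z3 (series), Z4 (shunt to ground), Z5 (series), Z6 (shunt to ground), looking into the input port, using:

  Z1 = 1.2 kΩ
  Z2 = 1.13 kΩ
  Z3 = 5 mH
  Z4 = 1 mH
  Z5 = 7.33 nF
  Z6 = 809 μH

Step 1 — Angular frequency: ω = 2π·f = 2π·5000 = 3.142e+04 rad/s.
Step 2 — Component impedances:
  Z1: Z = R = 1200 Ω
  Z2: Z = R = 1130 Ω
  Z3: Z = jωL = j·3.142e+04·0.005 = 0 + j157.1 Ω
  Z4: Z = jωL = j·3.142e+04·0.001 = 0 + j31.42 Ω
  Z5: Z = 1/(jωC) = -j/(ω·C) = 0 - j4343 Ω
  Z6: Z = jωL = j·3.142e+04·0.000809 = 0 + j25.42 Ω
Step 3 — Ladder network (open output): work backward from the far end, alternating series and parallel combinations. Z_in = 1231 + j183.6 Ω = 1244∠8.5° Ω.

Z = 1231 + j183.6 Ω = 1244∠8.5° Ω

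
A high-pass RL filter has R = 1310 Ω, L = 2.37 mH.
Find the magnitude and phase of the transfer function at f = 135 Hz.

Step 1 — Angular frequency: ω = 2π·135 = 848.2 rad/s.
Step 2 — Transfer function: H(jω) = jωL/(R + jωL).
Step 3 — Numerator jωL = j·2.01; denominator R + jωL = 1310 + j2.01.
Step 4 — H = 2.355e-06 + j0.001535.
Step 5 — Magnitude: |H| = 0.001535 (-56.3 dB); phase: φ = 89.9°.

|H| = 0.001535 (-56.3 dB), φ = 89.9°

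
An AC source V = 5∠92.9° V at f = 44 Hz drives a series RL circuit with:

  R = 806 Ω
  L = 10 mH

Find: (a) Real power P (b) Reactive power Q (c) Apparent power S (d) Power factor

Step 1 — Angular frequency: ω = 2π·f = 2π·44 = 276.5 rad/s.
Step 2 — Component impedances:
  R: Z = R = 806 Ω
  L: Z = jωL = j·276.5·0.01 = 0 + j2.765 Ω
Step 3 — Series combination: Z_total = R + L = 806 + j2.765 Ω = 806∠0.2° Ω.
Step 4 — Source phasor: V = 5∠92.9° V = -0.253 + j4.994 V.
Step 5 — Current: I = V / Z = -0.0002926 + j0.006197 A = 0.006203∠92.7° A.
Step 6 — Complex power: S = V·I* = 0.03102 + j0.0001064 VA.
Step 7 — Real power: P = Re(S) = 0.03102 W.
Step 8 — Reactive power: Q = Im(S) = 0.0001064 VAR.
Step 9 — Apparent power: |S| = 0.03102 VA.
Step 10 — Power factor: PF = P/|S| = 1 (lagging).

(a) P = 0.03102 W  (b) Q = 0.0001064 VAR  (c) S = 0.03102 VA  (d) PF = 1 (lagging)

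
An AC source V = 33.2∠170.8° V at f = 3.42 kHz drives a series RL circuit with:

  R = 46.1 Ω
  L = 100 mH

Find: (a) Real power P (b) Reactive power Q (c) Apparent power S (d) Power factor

Step 1 — Angular frequency: ω = 2π·f = 2π·3420 = 2.149e+04 rad/s.
Step 2 — Component impedances:
  R: Z = R = 46.1 Ω
  L: Z = jωL = j·2.149e+04·0.1 = 0 + j2149 Ω
Step 3 — Series combination: Z_total = R + L = 46.1 + j2149 Ω = 2149∠88.8° Ω.
Step 4 — Source phasor: V = 33.2∠170.8° V = -32.77 + j5.308 V.
Step 5 — Current: I = V / Z = 0.002142 + j0.0153 A = 0.01545∠82.0° A.
Step 6 — Complex power: S = V·I* = 0.011 + j0.5127 VA.
Step 7 — Real power: P = Re(S) = 0.011 W.
Step 8 — Reactive power: Q = Im(S) = 0.5127 VAR.
Step 9 — Apparent power: |S| = 0.5128 VA.
Step 10 — Power factor: PF = P/|S| = 0.02145 (lagging).

(a) P = 0.011 W  (b) Q = 0.5127 VAR  (c) S = 0.5128 VA  (d) PF = 0.02145 (lagging)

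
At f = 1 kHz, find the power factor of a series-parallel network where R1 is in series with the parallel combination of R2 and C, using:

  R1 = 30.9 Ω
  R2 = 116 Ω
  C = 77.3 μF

Step 1 — Angular frequency: ω = 2π·f = 2π·1000 = 6283 rad/s.
Step 2 — Component impedances:
  R1: Z = R = 30.9 Ω
  R2: Z = R = 116 Ω
  C: Z = 1/(jωC) = -j/(ω·C) = 0 - j2.059 Ω
Step 3 — Parallel branch: R2 || C = 1/(1/R2 + 1/C) = 0.03653 - j2.058 Ω.
Step 4 — Series with R1: Z_total = R1 + (R2 || C) = 30.94 - j2.058 Ω = 31∠-3.8° Ω.
Step 5 — Power factor: PF = cos(φ) = Re(Z)/|Z| = 30.937/31.005 = 0.9978.
Step 6 — Type: Im(Z) = -2.058 ⇒ leading (phase φ = -3.8°).

PF = 0.9978 (leading, φ = -3.8°)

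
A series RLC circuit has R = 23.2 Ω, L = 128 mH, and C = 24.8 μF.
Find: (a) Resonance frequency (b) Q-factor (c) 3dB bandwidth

Step 1 — Resonance: ω₀ = 1/√(LC) = 1/√(0.128·2.48e-05) = 561.3 rad/s.
Step 2 — f₀ = ω₀/(2π) = 89.33 Hz.
Step 3 — Series Q: Q = ω₀L/R = 561.3·0.128/23.2 = 3.097.
Step 4 — Bandwidth: Δω = ω₀/Q = 181.2 rad/s; BW = Δω/(2π) = 28.85 Hz.

(a) f₀ = 89.33 Hz  (b) Q = 3.097  (c) BW = 28.85 Hz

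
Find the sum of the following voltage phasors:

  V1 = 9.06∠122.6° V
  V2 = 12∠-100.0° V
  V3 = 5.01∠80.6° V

Step 1 — Convert each phasor to rectangular form:
  V1 = 9.06·(cos(122.6°) + j·sin(122.6°)) = -4.881 + j7.633 V
  V2 = 12·(cos(-100.0°) + j·sin(-100.0°)) = -2.084 - j11.82 V
  V3 = 5.01·(cos(80.6°) + j·sin(80.6°)) = 0.8183 + j4.943 V
Step 2 — Sum components: V_total = -6.147 + j0.7577 V.
Step 3 — Convert to polar: |V_total| = 6.193 V, ∠V_total = 173.0°.

V_total = 6.193∠173.0° V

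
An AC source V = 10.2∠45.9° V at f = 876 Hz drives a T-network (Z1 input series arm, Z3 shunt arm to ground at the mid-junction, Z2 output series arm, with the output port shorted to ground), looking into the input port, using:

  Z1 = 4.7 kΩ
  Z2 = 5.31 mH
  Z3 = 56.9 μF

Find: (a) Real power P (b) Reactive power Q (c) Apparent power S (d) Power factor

Step 1 — Angular frequency: ω = 2π·f = 2π·876 = 5504 rad/s.
Step 2 — Component impedances:
  Z1: Z = R = 4700 Ω
  Z2: Z = jωL = j·5504·0.00531 = 0 + j29.23 Ω
  Z3: Z = 1/(jωC) = -j/(ω·C) = 0 - j3.193 Ω
Step 3 — With the output port shorted to ground, the output series arm Z2 runs from the junction to ground; the shunt arm Z3 also runs from the junction to ground. They appear in parallel: Z3 || Z2 = 0 - j3.585 Ω.
Step 4 — Series with input arm Z1: Z_in = Z1 + (Z3 || Z2) = 4700 - j3.585 Ω = 4700∠-0.0° Ω.
Step 5 — Source phasor: V = 10.2∠45.9° V = 7.098 + j7.325 V.
Step 6 — Current: I = V / Z = 0.001509 + j0.00156 A = 0.00217∠45.9° A.
Step 7 — Complex power: S = V·I* = 0.02214 - j1.688e-05 VA.
Step 8 — Real power: P = Re(S) = 0.02214 W.
Step 9 — Reactive power: Q = Im(S) = -1.688e-05 VAR.
Step 10 — Apparent power: |S| = 0.02214 VA.
Step 11 — Power factor: PF = P/|S| = 1 (leading).

(a) P = 0.02214 W  (b) Q = -1.688e-05 VAR  (c) S = 0.02214 VA  (d) PF = 1 (leading)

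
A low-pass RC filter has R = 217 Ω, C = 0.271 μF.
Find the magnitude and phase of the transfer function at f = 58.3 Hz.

Step 1 — Angular frequency: ω = 2π·58.3 = 366.3 rad/s.
Step 2 — Transfer function: H(jω) = 1/(1 + jωRC).
Step 3 — Denominator: 1 + jωRC = 1 + j·366.3·217·2.71e-07 = 1 + j0.02154.
Step 4 — H = 0.9995 - j0.02153.
Step 5 — Magnitude: |H| = 0.9998 (-0.0 dB); phase: φ = -1.2°.

|H| = 0.9998 (-0.0 dB), φ = -1.2°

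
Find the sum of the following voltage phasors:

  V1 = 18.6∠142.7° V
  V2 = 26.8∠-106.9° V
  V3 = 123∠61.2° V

Step 1 — Convert each phasor to rectangular form:
  V1 = 18.6·(cos(142.7°) + j·sin(142.7°)) = -14.8 + j11.27 V
  V2 = 26.8·(cos(-106.9°) + j·sin(-106.9°)) = -7.791 - j25.64 V
  V3 = 123·(cos(61.2°) + j·sin(61.2°)) = 59.26 + j107.8 V
Step 2 — Sum components: V_total = 36.67 + j93.41 V.
Step 3 — Convert to polar: |V_total| = 100.4 V, ∠V_total = 68.6°.

V_total = 100.4∠68.6° V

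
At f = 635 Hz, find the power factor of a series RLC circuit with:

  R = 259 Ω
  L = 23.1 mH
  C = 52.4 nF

Step 1 — Angular frequency: ω = 2π·f = 2π·635 = 3990 rad/s.
Step 2 — Component impedances:
  R: Z = R = 259 Ω
  L: Z = jωL = j·3990·0.0231 = 0 + j92.16 Ω
  C: Z = 1/(jωC) = -j/(ω·C) = 0 - j4783 Ω
Step 3 — Series combination: Z_total = R + L + C = 259 - j4691 Ω = 4698∠-86.8° Ω.
Step 4 — Power factor: PF = cos(φ) = Re(Z)/|Z| = 259/4698 = 0.05513.
Step 5 — Type: Im(Z) = -4691 ⇒ leading (phase φ = -86.8°).

PF = 0.05513 (leading, φ = -86.8°)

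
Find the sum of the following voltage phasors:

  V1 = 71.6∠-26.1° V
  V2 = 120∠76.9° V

Step 1 — Convert each phasor to rectangular form:
  V1 = 71.6·(cos(-26.1°) + j·sin(-26.1°)) = 64.3 - j31.5 V
  V2 = 120·(cos(76.9°) + j·sin(76.9°)) = 27.2 + j116.9 V
Step 2 — Sum components: V_total = 91.5 + j85.38 V.
Step 3 — Convert to polar: |V_total| = 125.1 V, ∠V_total = 43.0°.

V_total = 125.1∠43.0° V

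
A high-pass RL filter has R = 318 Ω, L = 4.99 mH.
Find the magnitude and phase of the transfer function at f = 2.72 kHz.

Step 1 — Angular frequency: ω = 2π·2720 = 1.709e+04 rad/s.
Step 2 — Transfer function: H(jω) = jωL/(R + jωL).
Step 3 — Numerator jωL = j·85.28; denominator R + jωL = 318 + j85.28.
Step 4 — H = 0.06709 + j0.2502.
Step 5 — Magnitude: |H| = 0.259 (-11.7 dB); phase: φ = 75.0°.

|H| = 0.259 (-11.7 dB), φ = 75.0°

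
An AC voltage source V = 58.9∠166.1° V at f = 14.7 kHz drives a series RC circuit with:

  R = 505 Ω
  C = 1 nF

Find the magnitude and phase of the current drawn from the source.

Step 1 — Angular frequency: ω = 2π·f = 2π·1.47e+04 = 9.236e+04 rad/s.
Step 2 — Component impedances:
  R: Z = R = 505 Ω
  C: Z = 1/(jωC) = -j/(ω·C) = 0 - j1.083e+04 Ω
Step 3 — Series combination: Z_total = R + C = 505 - j1.083e+04 Ω = 1.084e+04∠-87.3° Ω.
Step 4 — Source phasor: V = 58.9∠166.1° V = -57.18 + j14.15 V.
Step 5 — Ohm's law: I = V / Z_total = (-57.18 + j14.15) / (505 - j1.083e+04) = -0.00155 - j0.005209 A.
Step 6 — Convert to polar: |I| = 0.005434 A, ∠I = -106.6°.

I = 0.005434∠-106.6° A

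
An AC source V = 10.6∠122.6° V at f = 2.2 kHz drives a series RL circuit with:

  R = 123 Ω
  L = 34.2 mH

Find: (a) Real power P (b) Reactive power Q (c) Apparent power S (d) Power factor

Step 1 — Angular frequency: ω = 2π·f = 2π·2200 = 1.382e+04 rad/s.
Step 2 — Component impedances:
  R: Z = R = 123 Ω
  L: Z = jωL = j·1.382e+04·0.0342 = 0 + j472.7 Ω
Step 3 — Series combination: Z_total = R + L = 123 + j472.7 Ω = 488.5∠75.4° Ω.
Step 4 — Source phasor: V = 10.6∠122.6° V = -5.711 + j8.93 V.
Step 5 — Current: I = V / Z = 0.01475 + j0.01592 A = 0.0217∠47.2° A.
Step 6 — Complex power: S = V·I* = 0.05792 + j0.2226 VA.
Step 7 — Real power: P = Re(S) = 0.05792 W.
Step 8 — Reactive power: Q = Im(S) = 0.2226 VAR.
Step 9 — Apparent power: |S| = 0.23 VA.
Step 10 — Power factor: PF = P/|S| = 0.2518 (lagging).

(a) P = 0.05792 W  (b) Q = 0.2226 VAR  (c) S = 0.23 VA  (d) PF = 0.2518 (lagging)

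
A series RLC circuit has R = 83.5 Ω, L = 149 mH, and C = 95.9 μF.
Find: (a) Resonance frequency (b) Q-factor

Step 1 — Resonance condition Im(Z)=0 gives ω₀ = 1/√(LC).
Step 2 — ω₀ = 1/√(0.149·9.59e-05) = 264.5 rad/s.
Step 3 — f₀ = ω₀/(2π) = 42.1 Hz.
Step 4 — Series Q: Q = ω₀L/R = 264.5·0.149/83.5 = 0.4721.

(a) f₀ = 42.1 Hz  (b) Q = 0.4721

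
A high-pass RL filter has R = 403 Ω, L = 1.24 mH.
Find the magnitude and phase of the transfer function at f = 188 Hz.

Step 1 — Angular frequency: ω = 2π·188 = 1181 rad/s.
Step 2 — Transfer function: H(jω) = jωL/(R + jωL).
Step 3 — Numerator jωL = j·1.465; denominator R + jωL = 403 + j1.465.
Step 4 — H = 1.321e-05 + j0.003635.
Step 5 — Magnitude: |H| = 0.003635 (-48.8 dB); phase: φ = 89.8°.

|H| = 0.003635 (-48.8 dB), φ = 89.8°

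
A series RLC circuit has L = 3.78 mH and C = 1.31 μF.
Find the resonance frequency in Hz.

Step 1 — Resonance condition Im(Z)=0 gives ω₀ = 1/√(LC).
Step 2 — ω₀ = 1/√(0.00378·1.31e-06) = 1.421e+04 rad/s.
Step 3 — f₀ = ω₀/(2π) = 2262 Hz.

f₀ = 2262 Hz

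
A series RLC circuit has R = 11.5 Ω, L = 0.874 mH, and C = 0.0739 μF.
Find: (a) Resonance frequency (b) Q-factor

Step 1 — Resonance condition Im(Z)=0 gives ω₀ = 1/√(LC).
Step 2 — ω₀ = 1/√(0.000874·7.39e-08) = 1.244e+05 rad/s.
Step 3 — f₀ = ω₀/(2π) = 1.98e+04 Hz.
Step 4 — Series Q: Q = ω₀L/R = 1.244e+05·0.000874/11.5 = 9.457.

(a) f₀ = 1.98e+04 Hz  (b) Q = 9.457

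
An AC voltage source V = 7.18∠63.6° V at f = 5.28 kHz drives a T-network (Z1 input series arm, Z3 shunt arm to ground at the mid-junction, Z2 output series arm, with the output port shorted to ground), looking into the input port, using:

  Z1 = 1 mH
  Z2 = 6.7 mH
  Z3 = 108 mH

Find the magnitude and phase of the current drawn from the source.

Step 1 — Angular frequency: ω = 2π·f = 2π·5280 = 3.318e+04 rad/s.
Step 2 — Component impedances:
  Z1: Z = jωL = j·3.318e+04·0.001 = 0 + j33.18 Ω
  Z2: Z = jωL = j·3.318e+04·0.0067 = 0 + j222.3 Ω
  Z3: Z = jωL = j·3.318e+04·0.108 = 0 + j3583 Ω
Step 3 — With the output port shorted to ground, the output series arm Z2 runs from the junction to ground; the shunt arm Z3 also runs from the junction to ground. They appear in parallel: Z3 || Z2 = 0 + j209.3 Ω.
Step 4 — Series with input arm Z1: Z_in = Z1 + (Z3 || Z2) = 0 + j242.5 Ω = 242.5∠90.0° Ω.
Step 5 — Source phasor: V = 7.18∠63.6° V = 3.192 + j6.431 V.
Step 6 — Ohm's law: I = V / Z_total = (3.192 + j6.431) / (0 + j242.5) = 0.02652 - j0.01317 A.
Step 7 — Convert to polar: |I| = 0.02961 A, ∠I = -26.4°.

I = 0.02961∠-26.4° A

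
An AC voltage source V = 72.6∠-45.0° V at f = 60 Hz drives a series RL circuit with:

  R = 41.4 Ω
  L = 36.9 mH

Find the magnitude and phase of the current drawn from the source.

Step 1 — Angular frequency: ω = 2π·f = 2π·60 = 377 rad/s.
Step 2 — Component impedances:
  R: Z = R = 41.4 Ω
  L: Z = jωL = j·377·0.0369 = 0 + j13.91 Ω
Step 3 — Series combination: Z_total = R + L = 41.4 + j13.91 Ω = 43.67∠18.6° Ω.
Step 4 — Source phasor: V = 72.6∠-45.0° V = 51.34 - j51.34 V.
Step 5 — Ohm's law: I = V / Z_total = (51.34 - j51.34) / (41.4 + j13.91) = 0.7398 - j1.489 A.
Step 6 — Convert to polar: |I| = 1.662 A, ∠I = -63.6°.

I = 1.662∠-63.6° A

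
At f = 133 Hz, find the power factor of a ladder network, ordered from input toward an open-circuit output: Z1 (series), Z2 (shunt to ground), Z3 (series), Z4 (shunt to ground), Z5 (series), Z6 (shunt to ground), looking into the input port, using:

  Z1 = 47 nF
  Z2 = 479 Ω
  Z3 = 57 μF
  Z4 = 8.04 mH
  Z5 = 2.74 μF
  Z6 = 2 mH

Step 1 — Angular frequency: ω = 2π·f = 2π·133 = 835.7 rad/s.
Step 2 — Component impedances:
  Z1: Z = 1/(jωC) = -j/(ω·C) = 0 - j2.546e+04 Ω
  Z2: Z = R = 479 Ω
  Z3: Z = 1/(jωC) = -j/(ω·C) = 0 - j20.99 Ω
  Z4: Z = jωL = j·835.7·0.00804 = 0 + j6.719 Ω
  Z5: Z = 1/(jωC) = -j/(ω·C) = 0 - j436.7 Ω
  Z6: Z = jωL = j·835.7·0.002 = 0 + j1.671 Ω
Step 3 — Ladder network (open output): work backward from the far end, alternating series and parallel combinations. Z_in = 0.4188 - j2.547e+04 Ω = 2.547e+04∠-90.0° Ω.
Step 4 — Power factor: PF = cos(φ) = Re(Z)/|Z| = 0.4188/2.547e+04 = 1.644e-05.
Step 5 — Type: Im(Z) = -2.547e+04 ⇒ leading (phase φ = -90.0°).

PF = 1.644e-05 (leading, φ = -90.0°)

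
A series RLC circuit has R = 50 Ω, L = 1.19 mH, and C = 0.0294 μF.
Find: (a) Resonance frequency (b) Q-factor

Step 1 — Resonance condition Im(Z)=0 gives ω₀ = 1/√(LC).
Step 2 — ω₀ = 1/√(0.00119·2.94e-08) = 1.691e+05 rad/s.
Step 3 — f₀ = ω₀/(2π) = 2.691e+04 Hz.
Step 4 — Series Q: Q = ω₀L/R = 1.691e+05·0.00119/50 = 4.024.

(a) f₀ = 2.691e+04 Hz  (b) Q = 4.024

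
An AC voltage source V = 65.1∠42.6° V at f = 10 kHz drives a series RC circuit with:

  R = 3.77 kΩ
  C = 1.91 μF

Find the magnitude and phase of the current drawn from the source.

Step 1 — Angular frequency: ω = 2π·f = 2π·1e+04 = 6.283e+04 rad/s.
Step 2 — Component impedances:
  R: Z = R = 3770 Ω
  C: Z = 1/(jωC) = -j/(ω·C) = 0 - j8.333 Ω
Step 3 — Series combination: Z_total = R + C = 3770 - j8.333 Ω = 3770∠-0.1° Ω.
Step 4 — Source phasor: V = 65.1∠42.6° V = 47.92 + j44.06 V.
Step 5 — Ohm's law: I = V / Z_total = (47.92 + j44.06) / (3770 - j8.333) = 0.01268 + j0.01172 A.
Step 6 — Convert to polar: |I| = 0.01727 A, ∠I = 42.7°.

I = 0.01727∠42.7° A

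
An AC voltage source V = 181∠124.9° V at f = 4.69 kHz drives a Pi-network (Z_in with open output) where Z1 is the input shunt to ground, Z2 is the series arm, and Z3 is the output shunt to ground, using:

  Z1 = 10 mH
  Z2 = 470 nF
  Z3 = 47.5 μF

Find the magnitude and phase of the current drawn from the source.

Step 1 — Angular frequency: ω = 2π·f = 2π·4690 = 2.947e+04 rad/s.
Step 2 — Component impedances:
  Z1: Z = jωL = j·2.947e+04·0.01 = 0 + j294.7 Ω
  Z2: Z = 1/(jωC) = -j/(ω·C) = 0 - j72.2 Ω
  Z3: Z = 1/(jωC) = -j/(ω·C) = 0 - j0.7144 Ω
Step 3 — With open output, the series arm Z2 and the output shunt Z3 appear in series to ground: Z2 + Z3 = 0 - j72.92 Ω.
Step 4 — Parallel with input shunt Z1: Z_in = Z1 || (Z2 + Z3) = 0 - j96.89 Ω = 96.89∠-90.0° Ω.
Step 5 — Source phasor: V = 181∠124.9° V = -103.6 + j148.4 V.
Step 6 — Ohm's law: I = V / Z_total = (-103.6 + j148.4) / (0 - j96.89) = -1.532 - j1.069 A.
Step 7 — Convert to polar: |I| = 1.868 A, ∠I = -145.1°.

I = 1.868∠-145.1° A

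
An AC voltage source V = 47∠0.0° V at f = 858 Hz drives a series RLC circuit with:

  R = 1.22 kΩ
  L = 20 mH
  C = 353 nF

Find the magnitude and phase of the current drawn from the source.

Step 1 — Angular frequency: ω = 2π·f = 2π·858 = 5391 rad/s.
Step 2 — Component impedances:
  R: Z = R = 1220 Ω
  L: Z = jωL = j·5391·0.02 = 0 + j107.8 Ω
  C: Z = 1/(jωC) = -j/(ω·C) = 0 - j525.5 Ω
Step 3 — Series combination: Z_total = R + L + C = 1220 - j417.7 Ω = 1290∠-18.9° Ω.
Step 4 — Source phasor: V = 47∠0.0° V = 47 V.
Step 5 — Ohm's law: I = V / Z_total = (47) / (1220 - j417.7) = 0.03448 + j0.01181 A.
Step 6 — Convert to polar: |I| = 0.03645 A, ∠I = 18.9°.

I = 0.03645∠18.9° A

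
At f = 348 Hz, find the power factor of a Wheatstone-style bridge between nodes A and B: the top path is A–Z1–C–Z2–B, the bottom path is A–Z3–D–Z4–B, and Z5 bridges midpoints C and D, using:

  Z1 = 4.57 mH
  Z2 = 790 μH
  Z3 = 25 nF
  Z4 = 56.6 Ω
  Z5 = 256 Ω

Step 1 — Angular frequency: ω = 2π·f = 2π·348 = 2187 rad/s.
Step 2 — Component impedances:
  Z1: Z = jωL = j·2187·0.00457 = 0 + j9.993 Ω
  Z2: Z = jωL = j·2187·0.00079 = 0 + j1.727 Ω
  Z3: Z = 1/(jωC) = -j/(ω·C) = 0 - j1.829e+04 Ω
  Z4: Z = R = 56.6 Ω
  Z5: Z = R = 256 Ω
Step 3 — Bridge requires nodal analysis (the Z5 bridge couples midpoints C and D, so the two paths cannot be reduced to a simple series/parallel combination). Setting node B to ground and injecting 1 A at node A, the 3-node admittance system at A, C, D solves to V_A = Z_AB = 0.009573 + j11.73 Ω = 11.73∠90.0° Ω.
Step 4 — Power factor: PF = cos(φ) = Re(Z)/|Z| = 0.0095727/11.727 = 0.0008163.
Step 5 — Type: Im(Z) = 11.73 ⇒ lagging (phase φ = 90.0°).

PF = 0.0008163 (lagging, φ = 90.0°)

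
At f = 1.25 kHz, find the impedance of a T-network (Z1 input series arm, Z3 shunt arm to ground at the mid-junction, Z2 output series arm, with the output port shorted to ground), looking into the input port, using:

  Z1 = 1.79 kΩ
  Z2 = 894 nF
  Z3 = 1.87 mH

Step 1 — Angular frequency: ω = 2π·f = 2π·1250 = 7854 rad/s.
Step 2 — Component impedances:
  Z1: Z = R = 1790 Ω
  Z2: Z = 1/(jωC) = -j/(ω·C) = 0 - j142.4 Ω
  Z3: Z = jωL = j·7854·0.00187 = 0 + j14.69 Ω
Step 3 — With the output port shorted to ground, the output series arm Z2 runs from the junction to ground; the shunt arm Z3 also runs from the junction to ground. They appear in parallel: Z3 || Z2 = 0 + j16.38 Ω.
Step 4 — Series with input arm Z1: Z_in = Z1 + (Z3 || Z2) = 1790 + j16.38 Ω = 1790∠0.5° Ω.

Z = 1790 + j16.38 Ω = 1790∠0.5° Ω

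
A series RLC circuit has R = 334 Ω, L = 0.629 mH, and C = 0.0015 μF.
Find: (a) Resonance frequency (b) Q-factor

Step 1 — Resonance condition Im(Z)=0 gives ω₀ = 1/√(LC).
Step 2 — ω₀ = 1/√(0.000629·1.5e-09) = 1.03e+06 rad/s.
Step 3 — f₀ = ω₀/(2π) = 1.639e+05 Hz.
Step 4 — Series Q: Q = ω₀L/R = 1.03e+06·0.000629/334 = 1.939.

(a) f₀ = 1.639e+05 Hz  (b) Q = 1.939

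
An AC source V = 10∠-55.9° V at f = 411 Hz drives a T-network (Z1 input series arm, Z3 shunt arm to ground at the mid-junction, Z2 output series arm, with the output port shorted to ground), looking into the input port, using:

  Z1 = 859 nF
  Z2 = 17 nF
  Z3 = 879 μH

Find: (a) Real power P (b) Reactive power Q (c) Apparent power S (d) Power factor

Step 1 — Angular frequency: ω = 2π·f = 2π·411 = 2582 rad/s.
Step 2 — Component impedances:
  Z1: Z = 1/(jωC) = -j/(ω·C) = 0 - j450.8 Ω
  Z2: Z = 1/(jωC) = -j/(ω·C) = 0 - j2.278e+04 Ω
  Z3: Z = jωL = j·2582·0.000879 = 0 + j2.27 Ω
Step 3 — With the output port shorted to ground, the output series arm Z2 runs from the junction to ground; the shunt arm Z3 also runs from the junction to ground. They appear in parallel: Z3 || Z2 = 0 + j2.27 Ω.
Step 4 — Series with input arm Z1: Z_in = Z1 + (Z3 || Z2) = 0 - j448.5 Ω = 448.5∠-90.0° Ω.
Step 5 — Source phasor: V = 10∠-55.9° V = 5.606 - j8.281 V.
Step 6 — Current: I = V / Z = 0.01846 + j0.0125 A = 0.02229∠34.1° A.
Step 7 — Complex power: S = V·I* = 0 - j0.2229 VA.
Step 8 — Real power: P = Re(S) = 0 W.
Step 9 — Reactive power: Q = Im(S) = -0.2229 VAR.
Step 10 — Apparent power: |S| = 0.2229 VA.
Step 11 — Power factor: PF = P/|S| = 0 (leading).

(a) P = 0 W  (b) Q = -0.2229 VAR  (c) S = 0.2229 VA  (d) PF = 0 (leading)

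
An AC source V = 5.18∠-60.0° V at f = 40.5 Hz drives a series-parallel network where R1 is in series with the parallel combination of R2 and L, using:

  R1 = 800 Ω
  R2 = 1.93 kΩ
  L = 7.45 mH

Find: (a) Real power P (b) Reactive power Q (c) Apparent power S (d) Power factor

Step 1 — Angular frequency: ω = 2π·f = 2π·40.5 = 254.5 rad/s.
Step 2 — Component impedances:
  R1: Z = R = 800 Ω
  R2: Z = R = 1930 Ω
  L: Z = jωL = j·254.5·0.00745 = 0 + j1.896 Ω
Step 3 — Parallel branch: R2 || L = 1/(1/R2 + 1/L) = 0.001862 + j1.896 Ω.
Step 4 — Series with R1: Z_total = R1 + (R2 || L) = 800 + j1.896 Ω = 800∠0.1° Ω.
Step 5 — Source phasor: V = 5.18∠-60.0° V = 2.59 - j4.486 V.
Step 6 — Current: I = V / Z = 0.003224 - j0.005615 A = 0.006475∠-60.1° A.
Step 7 — Complex power: S = V·I* = 0.03354 + j7.948e-05 VA.
Step 8 — Real power: P = Re(S) = 0.03354 W.
Step 9 — Reactive power: Q = Im(S) = 7.948e-05 VAR.
Step 10 — Apparent power: |S| = 0.03354 VA.
Step 11 — Power factor: PF = P/|S| = 1 (lagging).

(a) P = 0.03354 W  (b) Q = 7.948e-05 VAR  (c) S = 0.03354 VA  (d) PF = 1 (lagging)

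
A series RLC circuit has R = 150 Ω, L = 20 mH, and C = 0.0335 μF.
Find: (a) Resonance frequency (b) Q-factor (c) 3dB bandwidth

Step 1 — Resonance: ω₀ = 1/√(LC) = 1/√(0.02·3.35e-08) = 3.863e+04 rad/s.
Step 2 — f₀ = ω₀/(2π) = 6149 Hz.
Step 3 — Series Q: Q = ω₀L/R = 3.863e+04·0.02/150 = 5.151.
Step 4 — Bandwidth: Δω = ω₀/Q = 7500 rad/s; BW = Δω/(2π) = 1194 Hz.

(a) f₀ = 6149 Hz  (b) Q = 5.151  (c) BW = 1194 Hz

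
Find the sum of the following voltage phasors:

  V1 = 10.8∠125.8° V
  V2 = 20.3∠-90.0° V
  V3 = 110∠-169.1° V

Step 1 — Convert each phasor to rectangular form:
  V1 = 10.8·(cos(125.8°) + j·sin(125.8°)) = -6.318 + j8.759 V
  V2 = 20.3·(cos(-90.0°) + j·sin(-90.0°)) = 0 - j20.3 V
  V3 = 110·(cos(-169.1°) + j·sin(-169.1°)) = -108 - j20.8 V
Step 2 — Sum components: V_total = -114.3 - j32.34 V.
Step 3 — Convert to polar: |V_total| = 118.8 V, ∠V_total = -164.2°.

V_total = 118.8∠-164.2° V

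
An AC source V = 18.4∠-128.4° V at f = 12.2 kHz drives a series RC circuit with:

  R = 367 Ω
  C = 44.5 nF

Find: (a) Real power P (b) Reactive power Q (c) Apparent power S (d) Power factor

Step 1 — Angular frequency: ω = 2π·f = 2π·1.22e+04 = 7.665e+04 rad/s.
Step 2 — Component impedances:
  R: Z = R = 367 Ω
  C: Z = 1/(jωC) = -j/(ω·C) = 0 - j293.2 Ω
Step 3 — Series combination: Z_total = R + C = 367 - j293.2 Ω = 469.7∠-38.6° Ω.
Step 4 — Source phasor: V = 18.4∠-128.4° V = -11.43 - j14.42 V.
Step 5 — Current: I = V / Z = 0.0001488 - j0.03917 A = 0.03917∠-89.8° A.
Step 6 — Complex power: S = V·I* = 0.5632 - j0.4499 VA.
Step 7 — Real power: P = Re(S) = 0.5632 W.
Step 8 — Reactive power: Q = Im(S) = -0.4499 VAR.
Step 9 — Apparent power: |S| = 0.7208 VA.
Step 10 — Power factor: PF = P/|S| = 0.7813 (leading).

(a) P = 0.5632 W  (b) Q = -0.4499 VAR  (c) S = 0.7208 VA  (d) PF = 0.7813 (leading)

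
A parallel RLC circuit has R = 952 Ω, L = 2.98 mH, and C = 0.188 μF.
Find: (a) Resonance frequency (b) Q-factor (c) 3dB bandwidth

Step 1 — Resonance: ω₀ = 1/√(LC) = 1/√(0.00298·1.88e-07) = 4.225e+04 rad/s.
Step 2 — f₀ = ω₀/(2π) = 6724 Hz.
Step 3 — Parallel Q: Q = R/(ω₀L) = 952/(4.225e+04·0.00298) = 7.561.
Step 4 — Bandwidth: Δω = ω₀/Q = 5587 rad/s; BW = Δω/(2π) = 889.3 Hz.

(a) f₀ = 6724 Hz  (b) Q = 7.561  (c) BW = 889.3 Hz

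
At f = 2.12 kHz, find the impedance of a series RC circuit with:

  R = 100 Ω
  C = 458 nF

Step 1 — Angular frequency: ω = 2π·f = 2π·2120 = 1.332e+04 rad/s.
Step 2 — Component impedances:
  R: Z = R = 100 Ω
  C: Z = 1/(jωC) = -j/(ω·C) = 0 - j163.9 Ω
Step 3 — Series combination: Z_total = R + C = 100 - j163.9 Ω = 192∠-58.6° Ω.

Z = 100 - j163.9 Ω = 192∠-58.6° Ω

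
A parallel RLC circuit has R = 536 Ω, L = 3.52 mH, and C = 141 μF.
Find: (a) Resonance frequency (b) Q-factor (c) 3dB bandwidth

Step 1 — Resonance: ω₀ = 1/√(LC) = 1/√(0.00352·0.000141) = 1419 rad/s.
Step 2 — f₀ = ω₀/(2π) = 225.9 Hz.
Step 3 — Parallel Q: Q = R/(ω₀L) = 536/(1419·0.00352) = 107.3.
Step 4 — Bandwidth: Δω = ω₀/Q = 13.23 rad/s; BW = Δω/(2π) = 2.106 Hz.

(a) f₀ = 225.9 Hz  (b) Q = 107.3  (c) BW = 2.106 Hz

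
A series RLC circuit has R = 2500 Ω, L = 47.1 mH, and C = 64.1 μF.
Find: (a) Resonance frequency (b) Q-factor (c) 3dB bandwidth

Step 1 — Resonance condition Im(Z)=0 gives ω₀ = 1/√(LC).
Step 2 — ω₀ = 1/√(0.0471·6.41e-05) = 575.5 rad/s.
Step 3 — f₀ = ω₀/(2π) = 91.6 Hz.
Step 4 — Series Q: Q = ω₀L/R = 575.5·0.0471/2500 = 0.01084.
Step 5 — 3dB bandwidth: Δω = ω₀/Q = 5.308e+04 rad/s; BW = Δω/(2π) = 8448 Hz.

(a) f₀ = 91.6 Hz  (b) Q = 0.01084  (c) BW = 8448 Hz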